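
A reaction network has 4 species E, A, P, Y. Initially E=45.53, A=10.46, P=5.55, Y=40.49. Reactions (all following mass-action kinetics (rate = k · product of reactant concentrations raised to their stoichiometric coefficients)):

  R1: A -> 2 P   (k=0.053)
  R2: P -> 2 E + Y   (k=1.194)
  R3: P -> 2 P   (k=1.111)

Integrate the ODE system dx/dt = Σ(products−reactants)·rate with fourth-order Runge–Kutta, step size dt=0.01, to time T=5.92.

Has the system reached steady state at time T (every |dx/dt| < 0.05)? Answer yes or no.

RK4 with dt=0.01: 592 steps to T=5.92. Trajectory (selected grid times):
t=0.00: E=45.53 A=10.46 P=5.55 Y=40.49
t=0.66: E=54.60 A=10.10 P=5.95 Y=45.03
t=1.32: E=64.27 A=9.75 P=6.31 Y=49.86
t=1.97: E=74.32 A=9.42 P=6.62 Y=54.88
t=2.63: E=84.98 A=9.10 P=6.90 Y=60.22
t=3.29: E=96.05 A=8.79 P=7.14 Y=65.75
t=3.95: E=107.47 A=8.48 P=7.35 Y=71.46
t=4.60: E=119.02 A=8.20 P=7.52 Y=77.23
t=5.26: E=130.99 A=7.92 P=7.67 Y=83.22
t=5.92: E=143.18 A=7.64 P=7.79 Y=89.31
Rates at T: R1=0.4051, R2=9.3011, R3=8.6545
dx/dt at T (Σ net stoichiometry × rate): E=+18.6022, A=-0.4051, P=+0.1636, Y=+9.3011
Largest |dx/dt| is |+18.6022| (E) ≥ 0.05 → not steady.

Steady state at T: no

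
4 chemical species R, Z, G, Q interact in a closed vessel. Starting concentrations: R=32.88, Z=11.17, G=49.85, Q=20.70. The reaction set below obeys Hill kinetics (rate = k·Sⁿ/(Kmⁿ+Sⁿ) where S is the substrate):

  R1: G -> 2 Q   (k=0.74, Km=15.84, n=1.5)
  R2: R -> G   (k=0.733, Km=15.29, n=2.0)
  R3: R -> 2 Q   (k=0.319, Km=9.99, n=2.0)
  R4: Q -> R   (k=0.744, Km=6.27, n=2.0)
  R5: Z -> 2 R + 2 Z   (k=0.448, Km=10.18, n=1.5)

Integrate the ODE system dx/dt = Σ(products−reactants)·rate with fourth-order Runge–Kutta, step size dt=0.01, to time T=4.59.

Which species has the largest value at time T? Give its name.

RK4 with dt=0.01: 459 steps to T=4.59. Trajectory (selected grid times):
t=0.00: R=32.88 Z=11.17 G=49.85 Q=20.70
t=0.51: R=33.02 Z=11.29 G=49.84 Q=21.29
t=1.02: R=33.16 Z=11.42 G=49.83 Q=21.88
t=1.53: R=33.30 Z=11.54 G=49.81 Q=22.47
t=2.04: R=33.44 Z=11.67 G=49.80 Q=23.05
t=2.55: R=33.59 Z=11.79 G=49.79 Q=23.64
t=3.06: R=33.74 Z=11.92 G=49.78 Q=24.22
t=3.57: R=33.90 Z=12.05 G=49.77 Q=24.80
t=4.08: R=34.05 Z=12.18 G=49.76 Q=25.39
t=4.59: R=34.21 Z=12.31 G=49.76 Q=25.97
At T=4.59: R=34.21 Z=12.31 G=49.76 Q=25.97; the largest is G.

Dominant species at T: G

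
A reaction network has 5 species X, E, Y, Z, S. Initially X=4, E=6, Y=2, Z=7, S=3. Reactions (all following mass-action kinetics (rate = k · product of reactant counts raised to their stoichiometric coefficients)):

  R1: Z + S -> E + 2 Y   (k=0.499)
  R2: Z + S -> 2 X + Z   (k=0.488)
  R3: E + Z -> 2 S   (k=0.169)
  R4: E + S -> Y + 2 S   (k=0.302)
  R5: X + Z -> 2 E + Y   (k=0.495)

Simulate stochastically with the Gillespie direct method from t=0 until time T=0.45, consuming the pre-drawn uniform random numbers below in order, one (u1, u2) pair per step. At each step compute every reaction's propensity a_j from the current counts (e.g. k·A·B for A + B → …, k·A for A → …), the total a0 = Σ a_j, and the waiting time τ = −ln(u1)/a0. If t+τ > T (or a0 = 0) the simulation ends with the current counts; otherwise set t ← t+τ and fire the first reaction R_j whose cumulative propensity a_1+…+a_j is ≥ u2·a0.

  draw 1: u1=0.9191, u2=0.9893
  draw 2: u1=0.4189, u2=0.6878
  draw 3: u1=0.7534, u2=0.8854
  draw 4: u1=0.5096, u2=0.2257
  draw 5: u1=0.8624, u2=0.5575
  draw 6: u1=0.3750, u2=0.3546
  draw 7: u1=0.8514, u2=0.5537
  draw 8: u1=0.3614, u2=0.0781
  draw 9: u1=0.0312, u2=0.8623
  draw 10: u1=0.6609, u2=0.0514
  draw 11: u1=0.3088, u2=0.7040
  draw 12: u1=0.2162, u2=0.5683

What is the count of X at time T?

t=0.000: X=4 E=6 Y=2 Z=7 S=3
Draw 1: a1=10.479, a2=10.248, a3=7.098, a4=5.436, a5=13.860, a0=47.121; τ=−ln(0.9191)/47.121=0.002 → t=0.002; u2·a0=0.9893·47.121=46.617; a1+…+a4=33.261 < 46.617 ≤ a1+…+a5=47.121 → R5 fires; X=3 E=8 Y=3 Z=6 S=3
Draw 2: a1=8.982, a2=8.784, a3=8.112, a4=7.248, a5=8.910, a0=42.036; τ=−ln(0.4189)/42.036=0.021 → t=0.022; u2·a0=0.6878·42.036=28.912; a1+…+a3=25.878 < 28.912 ≤ a1+…+a4=33.126 → R4 fires; X=3 E=7 Y=4 Z=6 S=4
Draw 3: a1=11.976, a2=11.712, a3=7.098, a4=8.456, a5=8.910, a0=48.152; τ=−ln(0.7534)/48.152=0.006 → t=0.028; u2·a0=0.8854·48.152=42.634; a1+…+a4=39.242 < 42.634 ≤ a1+…+a5=48.152 → R5 fires; X=2 E=9 Y=5 Z=5 S=4
Draw 4: a1=9.980, a2=9.760, a3=7.605, a4=10.872, a5=4.950, a0=43.167; τ=−ln(0.5096)/43.167=0.016 → t=0.044; u2·a0=0.2257·43.167=9.743 ≤ a1=9.980 → R1 fires; X=2 E=10 Y=7 Z=4 S=3
Draw 5: a1=5.988, a2=5.856, a3=6.760, a4=9.060, a5=3.960, a0=31.624; τ=−ln(0.8624)/31.624=0.005 → t=0.049; u2·a0=0.5575·31.624=17.630; a1+a2=11.844 < 17.630 ≤ a1+…+a3=18.604 → R3 fires; X=2 E=9 Y=7 Z=3 S=5
Draw 6: a1=7.485, a2=7.320, a3=4.563, a4=13.590, a5=2.970, a0=35.928; τ=−ln(0.3750)/35.928=0.027 → t=0.076; u2·a0=0.3546·35.928=12.740; a1=7.485 < 12.740 ≤ a1+a2=14.805 → R2 fires; X=4 E=9 Y=7 Z=3 S=4
Draw 7: a1=5.988, a2=5.856, a3=4.563, a4=10.872, a5=5.940, a0=33.219; τ=−ln(0.8514)/33.219=0.005 → t=0.081; u2·a0=0.5537·33.219=18.393; a1+…+a3=16.407 < 18.393 ≤ a1+…+a4=27.279 → R4 fires; X=4 E=8 Y=8 Z=3 S=5
Draw 8: a1=7.485, a2=7.320, a3=4.056, a4=12.080, a5=5.940, a0=36.881; τ=−ln(0.3614)/36.881=0.028 → t=0.108; u2·a0=0.0781·36.881=2.880 ≤ a1=7.485 → R1 fires; X=4 E=9 Y=10 Z=2 S=4
Draw 9: a1=3.992, a2=3.904, a3=3.042, a4=10.872, a5=3.960, a0=25.770; τ=−ln(0.0312)/25.770=0.135 → t=0.243; u2·a0=0.8623·25.770=22.221; a1+…+a4=21.810 < 22.221 ≤ a1+…+a5=25.770 → R5 fires; X=3 E=11 Y=11 Z=1 S=4
Draw 10: a1=1.996, a2=1.952, a3=1.859, a4=13.288, a5=1.485, a0=20.580; τ=−ln(0.6609)/20.580=0.020 → t=0.263; u2·a0=0.0514·20.580=1.058 ≤ a1=1.996 → R1 fires; X=3 E=12 Y=13 Z=0 S=3
Draw 11: a1=0.000, a2=0.000, a3=0.000, a4=10.872, a5=0.000, a0=10.872; τ=−ln(0.3088)/10.872=0.108 → t=0.371; u2·a0=0.7040·10.872=7.654; a1+…+a3=0.000 < 7.654 ≤ a1+…+a4=10.872 → R4 fires; X=3 E=11 Y=14 Z=0 S=4
Draw 12: a1=0.000, a2=0.000, a3=0.000, a4=13.288, a5=0.000, a0=13.288; τ=−ln(0.2162)/13.288=0.115 → t=0.486 > T=0.45: stop.
Read off X at T=0.45: 3

X at T = 3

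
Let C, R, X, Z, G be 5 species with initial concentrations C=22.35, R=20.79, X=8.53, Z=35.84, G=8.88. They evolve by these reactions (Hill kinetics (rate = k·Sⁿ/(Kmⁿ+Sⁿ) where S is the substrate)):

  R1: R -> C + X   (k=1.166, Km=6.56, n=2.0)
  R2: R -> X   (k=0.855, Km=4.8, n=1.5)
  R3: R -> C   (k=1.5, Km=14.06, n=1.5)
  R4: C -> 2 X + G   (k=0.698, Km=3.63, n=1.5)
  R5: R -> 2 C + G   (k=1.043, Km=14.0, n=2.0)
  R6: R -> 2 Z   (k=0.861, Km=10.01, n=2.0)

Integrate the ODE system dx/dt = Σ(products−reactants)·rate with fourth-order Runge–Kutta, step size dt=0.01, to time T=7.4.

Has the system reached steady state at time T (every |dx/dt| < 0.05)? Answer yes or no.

Steady state at T: no

RK4 with dt=0.01: 740 steps to T=7.4. Trajectory (selected grid times):
t=0.00: C=22.35 R=20.79 X=8.53 Z=35.84 G=8.88
t=0.82: C=24.53 R=17.45 X=11.09 Z=36.95 G=9.98
t=1.64: C=26.43 R=14.38 X=13.59 Z=37.96 G=11.00
t=2.47: C=28.03 R=11.60 X=16.04 Z=38.85 G=11.95
t=3.29: C=29.25 R=9.24 X=18.35 Z=39.58 G=12.80
t=4.11: C=30.10 R=7.29 X=20.52 Z=40.15 G=13.57
t=4.93: C=30.62 R=5.74 X=22.52 Z=40.57 G=14.27
t=5.76: C=30.86 R=4.53 X=24.36 Z=40.86 G=14.93
t=6.58: C=30.87 R=3.63 X=26.03 Z=41.06 G=15.55
t=7.40: C=30.72 R=2.95 X=27.58 Z=41.20 G=16.14
Rates at T: R1=0.1959, R2=0.2778, R3=0.1314, R4=0.6708, R5=0.0443, R6=0.0687
dx/dt at T (Σ net stoichiometry × rate): C=-0.2548, R=-0.7182, X=+1.8153, Z=+0.1374, G=+0.7150
Largest |dx/dt| is |+1.8153| (X) ≥ 0.05 → not steady.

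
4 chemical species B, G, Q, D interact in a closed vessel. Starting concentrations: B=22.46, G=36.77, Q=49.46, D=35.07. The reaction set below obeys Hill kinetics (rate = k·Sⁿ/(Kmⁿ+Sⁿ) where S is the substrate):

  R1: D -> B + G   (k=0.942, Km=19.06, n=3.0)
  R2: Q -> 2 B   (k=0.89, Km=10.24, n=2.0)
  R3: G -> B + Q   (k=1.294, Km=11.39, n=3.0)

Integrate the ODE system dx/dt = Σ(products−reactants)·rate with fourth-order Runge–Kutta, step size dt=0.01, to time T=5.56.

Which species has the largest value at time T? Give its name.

Dominant species at T: Q

RK4 with dt=0.01: 556 steps to T=5.56. Trajectory (selected grid times):
t=0.00: B=22.46 G=36.77 Q=49.46 D=35.07
t=0.62: B=24.80 G=36.49 Q=49.71 D=34.57
t=1.24: B=27.13 G=36.21 Q=49.96 D=34.07
t=1.85: B=29.43 G=35.94 Q=50.20 D=33.58
t=2.47: B=31.76 G=35.65 Q=50.45 D=33.09
t=3.09: B=34.08 G=35.36 Q=50.70 D=32.60
t=3.71: B=36.41 G=35.07 Q=50.94 D=32.12
t=4.32: B=38.69 G=34.78 Q=51.18 D=31.64
t=4.94: B=41.00 G=34.48 Q=51.43 D=31.17
t=5.56: B=43.31 G=34.18 Q=51.67 D=30.69
At T=5.56: B=43.31 G=34.18 Q=51.67 D=30.69; the largest is Q.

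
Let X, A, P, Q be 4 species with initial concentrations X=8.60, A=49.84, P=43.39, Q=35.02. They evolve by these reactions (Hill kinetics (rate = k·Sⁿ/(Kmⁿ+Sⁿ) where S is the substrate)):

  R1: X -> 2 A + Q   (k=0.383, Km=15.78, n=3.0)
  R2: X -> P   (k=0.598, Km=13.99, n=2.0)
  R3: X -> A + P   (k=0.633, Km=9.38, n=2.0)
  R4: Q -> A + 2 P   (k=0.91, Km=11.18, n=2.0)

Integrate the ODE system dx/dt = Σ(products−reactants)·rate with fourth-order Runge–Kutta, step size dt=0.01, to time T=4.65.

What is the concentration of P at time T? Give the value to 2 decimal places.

P at T = 52.77

RK4 with dt=0.01: 465 steps to T=4.65. Trajectory (selected grid times):
t=0.00: X=8.60 A=49.84 P=43.39 Q=35.02
t=0.52: X=8.34 A=50.47 P=44.48 Q=34.62
t=1.03: X=8.10 A=51.08 P=45.54 Q=34.22
t=1.55: X=7.86 A=51.69 P=46.61 Q=33.82
t=2.07: X=7.63 A=52.29 P=47.66 Q=33.41
t=2.58: X=7.42 A=52.87 P=48.69 Q=33.02
t=3.10: X=7.21 A=53.46 P=49.73 Q=32.61
t=3.62: X=7.01 A=54.03 P=50.76 Q=32.20
t=4.13: X=6.82 A=54.59 P=51.76 Q=31.80
t=4.65: X=6.64 A=55.15 P=52.77 Q=31.40
Read off P at T=4.65: 52.77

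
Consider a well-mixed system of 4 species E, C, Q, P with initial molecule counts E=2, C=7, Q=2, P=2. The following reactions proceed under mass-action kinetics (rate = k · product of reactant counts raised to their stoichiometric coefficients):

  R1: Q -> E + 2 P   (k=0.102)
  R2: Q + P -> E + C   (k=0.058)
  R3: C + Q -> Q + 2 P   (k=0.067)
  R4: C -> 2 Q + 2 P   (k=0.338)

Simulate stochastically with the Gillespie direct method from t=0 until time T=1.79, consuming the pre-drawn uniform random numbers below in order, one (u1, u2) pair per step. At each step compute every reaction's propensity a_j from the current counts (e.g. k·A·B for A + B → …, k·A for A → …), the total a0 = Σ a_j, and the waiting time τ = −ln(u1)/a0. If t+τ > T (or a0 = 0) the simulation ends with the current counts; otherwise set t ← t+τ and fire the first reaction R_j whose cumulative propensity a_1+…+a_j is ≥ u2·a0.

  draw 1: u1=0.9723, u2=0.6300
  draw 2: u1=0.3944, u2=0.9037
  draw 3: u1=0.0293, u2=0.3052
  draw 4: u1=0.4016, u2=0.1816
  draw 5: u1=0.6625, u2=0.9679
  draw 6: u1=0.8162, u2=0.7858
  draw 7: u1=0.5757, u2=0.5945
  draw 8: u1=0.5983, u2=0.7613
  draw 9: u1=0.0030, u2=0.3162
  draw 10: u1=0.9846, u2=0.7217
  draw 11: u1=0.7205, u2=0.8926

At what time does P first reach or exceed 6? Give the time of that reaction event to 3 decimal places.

Threshold first reached at t = 0.195

t=0.000: E=2 C=7 Q=2 P=2
Draw 1: a1=0.204, a2=0.232, a3=0.938, a4=2.366, a0=3.740; τ=−ln(0.9723)/3.740=0.008 → t=0.008; u2·a0=0.6300·3.740=2.356; a1+…+a3=1.374 < 2.356 ≤ a1+…+a4=3.740 → R4 fires; E=2 C=6 Q=4 P=4
Draw 2: a1=0.408, a2=0.928, a3=1.608, a4=2.028, a0=4.972; τ=−ln(0.3944)/4.972=0.187 → t=0.195; u2·a0=0.9037·4.972=4.493; a1+…+a3=2.944 < 4.493 ≤ a1+…+a4=4.972 → R4 fires; E=2 C=5 Q=6 P=6
Draw 3: a1=0.612, a2=2.088, a3=2.010, a4=1.690, a0=6.400; τ=−ln(0.0293)/6.400=0.552 → t=0.746; u2·a0=0.3052·6.400=1.953; a1=0.612 < 1.953 ≤ a1+a2=2.700 → R2 fires; E=3 C=6 Q=5 P=5
Draw 4: a1=0.510, a2=1.450, a3=2.010, a4=2.028, a0=5.998; τ=−ln(0.4016)/5.998=0.152 → t=0.898; u2·a0=0.1816·5.998=1.089; a1=0.510 < 1.089 ≤ a1+a2=1.960 → R2 fires; E=4 C=7 Q=4 P=4
Draw 5: a1=0.408, a2=0.928, a3=1.876, a4=2.366, a0=5.578; τ=−ln(0.6625)/5.578=0.074 → t=0.972; u2·a0=0.9679·5.578=5.399; a1+…+a3=3.212 < 5.399 ≤ a1+…+a4=5.578 → R4 fires; E=4 C=6 Q=6 P=6
Draw 6: a1=0.612, a2=2.088, a3=2.412, a4=2.028, a0=7.140; τ=−ln(0.8162)/7.140=0.028 → t=1.001; u2·a0=0.7858·7.140=5.611; a1+…+a3=5.112 < 5.611 ≤ a1+…+a4=7.140 → R4 fires; E=4 C=5 Q=8 P=8
Draw 7: a1=0.816, a2=3.712, a3=2.680, a4=1.690, a0=8.898; τ=−ln(0.5757)/8.898=0.062 → t=1.063; u2·a0=0.5945·8.898=5.290; a1+a2=4.528 < 5.290 ≤ a1+…+a3=7.208 → R3 fires; E=4 C=4 Q=8 P=10
Draw 8: a1=0.816, a2=4.640, a3=2.144, a4=1.352, a0=8.952; τ=−ln(0.5983)/8.952=0.057 → t=1.120; u2·a0=0.7613·8.952=6.815; a1+a2=5.456 < 6.815 ≤ a1+…+a3=7.600 → R3 fires; E=4 C=3 Q=8 P=12
Draw 9: a1=0.816, a2=5.568, a3=1.608, a4=1.014, a0=9.006; τ=−ln(0.0030)/9.006=0.645 → t=1.765; u2·a0=0.3162·9.006=2.848; a1=0.816 < 2.848 ≤ a1+a2=6.384 → R2 fires; E=5 C=4 Q=7 P=11
Draw 10: a1=0.714, a2=4.466, a3=1.876, a4=1.352, a0=8.408; τ=−ln(0.9846)/8.408=0.002 → t=1.767; u2·a0=0.7217·8.408=6.068; a1+a2=5.180 < 6.068 ≤ a1+…+a3=7.056 → R3 fires; E=5 C=3 Q=7 P=13
Draw 11: a1=0.714, a2=5.278, a3=1.407, a4=1.014, a0=8.413; τ=−ln(0.7205)/8.413=0.039 → t=1.806 > T=1.79: stop.
P first becomes ≥ 6 when it reaches 6 at the event at t=0.195.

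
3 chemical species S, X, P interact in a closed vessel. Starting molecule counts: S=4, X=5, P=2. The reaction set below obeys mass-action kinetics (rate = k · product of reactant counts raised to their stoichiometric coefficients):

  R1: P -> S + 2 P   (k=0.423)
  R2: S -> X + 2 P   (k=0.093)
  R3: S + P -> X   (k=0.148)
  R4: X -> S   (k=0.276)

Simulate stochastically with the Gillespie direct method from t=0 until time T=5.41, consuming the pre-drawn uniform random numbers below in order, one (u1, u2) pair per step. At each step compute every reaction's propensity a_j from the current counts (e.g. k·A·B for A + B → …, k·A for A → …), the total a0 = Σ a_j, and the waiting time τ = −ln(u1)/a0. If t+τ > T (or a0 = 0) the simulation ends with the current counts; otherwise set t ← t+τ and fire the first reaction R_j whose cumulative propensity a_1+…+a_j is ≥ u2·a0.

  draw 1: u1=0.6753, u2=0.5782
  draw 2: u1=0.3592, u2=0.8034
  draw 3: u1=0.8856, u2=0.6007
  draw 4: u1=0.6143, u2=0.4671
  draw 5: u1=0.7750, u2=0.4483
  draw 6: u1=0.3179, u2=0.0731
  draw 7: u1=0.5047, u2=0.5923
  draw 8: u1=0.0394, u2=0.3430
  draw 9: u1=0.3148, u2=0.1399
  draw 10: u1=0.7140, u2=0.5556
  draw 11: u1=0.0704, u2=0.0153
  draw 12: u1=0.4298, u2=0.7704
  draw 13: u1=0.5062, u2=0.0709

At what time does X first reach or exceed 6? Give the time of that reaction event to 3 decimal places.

t=0.000: S=4 X=5 P=2
Draw 1: a1=0.846, a2=0.372, a3=1.184, a4=1.380, a0=3.782; τ=−ln(0.6753)/3.782=0.104 → t=0.104; u2·a0=0.5782·3.782=2.187; a1+a2=1.218 < 2.187 ≤ a1+…+a3=2.402 → R3 fires; S=3 X=6 P=1
Draw 2: a1=0.423, a2=0.279, a3=0.444, a4=1.656, a0=2.802; τ=−ln(0.3592)/2.802=0.365 → t=0.469; u2·a0=0.8034·2.802=2.251; a1+…+a3=1.146 < 2.251 ≤ a1+…+a4=2.802 → R4 fires; S=4 X=5 P=1
Draw 3: a1=0.423, a2=0.372, a3=0.592, a4=1.380, a0=2.767; τ=−ln(0.8856)/2.767=0.044 → t=0.513; u2·a0=0.6007·2.767=1.662; a1+…+a3=1.387 < 1.662 ≤ a1+…+a4=2.767 → R4 fires; S=5 X=4 P=1
Draw 4: a1=0.423, a2=0.465, a3=0.740, a4=1.104, a0=2.732; τ=−ln(0.6143)/2.732=0.178 → t=0.691; u2·a0=0.4671·2.732=1.276; a1+a2=0.888 < 1.276 ≤ a1+…+a3=1.628 → R3 fires; S=4 X=5 P=0
Draw 5: a1=0.000, a2=0.372, a3=0.000, a4=1.380, a0=1.752; τ=−ln(0.7750)/1.752=0.145 → t=0.837; u2·a0=0.4483·1.752=0.785; a1+…+a3=0.372 < 0.785 ≤ a1+…+a4=1.752 → R4 fires; S=5 X=4 P=0
Draw 6: a1=0.000, a2=0.465, a3=0.000, a4=1.104, a0=1.569; τ=−ln(0.3179)/1.569=0.730 → t=1.567; u2·a0=0.0731·1.569=0.115; a1=0.000 < 0.115 ≤ a1+a2=0.465 → R2 fires; S=4 X=5 P=2
Draw 7: a1=0.846, a2=0.372, a3=1.184, a4=1.380, a0=3.782; τ=−ln(0.5047)/3.782=0.181 → t=1.748; u2·a0=0.5923·3.782=2.240; a1+a2=1.218 < 2.240 ≤ a1+…+a3=2.402 → R3 fires; S=3 X=6 P=1
Draw 8: a1=0.423, a2=0.279, a3=0.444, a4=1.656, a0=2.802; τ=−ln(0.0394)/2.802=1.154 → t=2.902; u2·a0=0.3430·2.802=0.961; a1+a2=0.702 < 0.961 ≤ a1+…+a3=1.146 → R3 fires; S=2 X=7 P=0
Draw 9: a1=0.000, a2=0.186, a3=0.000, a4=1.932, a0=2.118; τ=−ln(0.3148)/2.118=0.546 → t=3.448; u2·a0=0.1399·2.118=0.296; a1+…+a3=0.186 < 0.296 ≤ a1+…+a4=2.118 → R4 fires; S=3 X=6 P=0
Draw 10: a1=0.000, a2=0.279, a3=0.000, a4=1.656, a0=1.935; τ=−ln(0.7140)/1.935=0.174 → t=3.622; u2·a0=0.5556·1.935=1.075; a1+…+a3=0.279 < 1.075 ≤ a1+…+a4=1.935 → R4 fires; S=4 X=5 P=0
Draw 11: a1=0.000, a2=0.372, a3=0.000, a4=1.380, a0=1.752; τ=−ln(0.0704)/1.752=1.515 → t=5.137; u2·a0=0.0153·1.752=0.027; a1=0.000 < 0.027 ≤ a1+a2=0.372 → R2 fires; S=3 X=6 P=2
Draw 12: a1=0.846, a2=0.279, a3=0.888, a4=1.656, a0=3.669; τ=−ln(0.4298)/3.669=0.230 → t=5.367; u2·a0=0.7704·3.669=2.827; a1+…+a3=2.013 < 2.827 ≤ a1+…+a4=3.669 → R4 fires; S=4 X=5 P=2
Draw 13: a1=0.846, a2=0.372, a3=1.184, a4=1.380, a0=3.782; τ=−ln(0.5062)/3.782=0.180 → t=5.547 > T=5.41: stop.
X first becomes ≥ 6 when it reaches 6 at the event at t=0.104.

Threshold first reached at t = 0.104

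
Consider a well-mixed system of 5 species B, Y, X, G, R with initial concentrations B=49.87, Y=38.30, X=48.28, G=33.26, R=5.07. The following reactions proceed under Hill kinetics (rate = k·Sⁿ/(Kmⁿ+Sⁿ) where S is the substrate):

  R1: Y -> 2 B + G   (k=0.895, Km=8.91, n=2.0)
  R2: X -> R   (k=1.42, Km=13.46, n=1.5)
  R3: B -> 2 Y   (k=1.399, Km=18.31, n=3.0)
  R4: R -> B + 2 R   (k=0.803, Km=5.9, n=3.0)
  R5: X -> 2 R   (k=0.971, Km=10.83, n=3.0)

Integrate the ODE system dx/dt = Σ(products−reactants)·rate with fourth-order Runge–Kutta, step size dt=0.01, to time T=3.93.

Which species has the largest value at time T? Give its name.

Dominant species at T: B

RK4 with dt=0.01: 393 steps to T=3.93. Trajectory (selected grid times):
t=0.00: B=49.87 Y=38.30 X=48.28 G=33.26 R=5.07
t=0.44: B=50.20 Y=39.10 X=47.31 G=33.63 R=6.63
t=0.87: B=50.59 Y=39.88 X=46.37 G=34.00 R=8.21
t=1.31: B=51.03 Y=40.68 X=45.41 G=34.38 R=9.87
t=1.75: B=51.50 Y=41.48 X=44.45 G=34.75 R=11.55
t=2.18: B=51.97 Y=42.27 X=43.52 G=35.12 R=13.21
t=2.62: B=52.46 Y=43.07 X=42.57 G=35.50 R=14.91
t=3.06: B=52.96 Y=43.87 X=41.62 G=35.88 R=16.62
t=3.49: B=53.46 Y=44.66 X=40.69 G=36.25 R=18.28
t=3.93: B=53.97 Y=45.47 X=39.75 G=36.62 R=19.99
At T=3.93: B=53.97 Y=45.47 X=39.75 G=36.62 R=19.99; the largest is B.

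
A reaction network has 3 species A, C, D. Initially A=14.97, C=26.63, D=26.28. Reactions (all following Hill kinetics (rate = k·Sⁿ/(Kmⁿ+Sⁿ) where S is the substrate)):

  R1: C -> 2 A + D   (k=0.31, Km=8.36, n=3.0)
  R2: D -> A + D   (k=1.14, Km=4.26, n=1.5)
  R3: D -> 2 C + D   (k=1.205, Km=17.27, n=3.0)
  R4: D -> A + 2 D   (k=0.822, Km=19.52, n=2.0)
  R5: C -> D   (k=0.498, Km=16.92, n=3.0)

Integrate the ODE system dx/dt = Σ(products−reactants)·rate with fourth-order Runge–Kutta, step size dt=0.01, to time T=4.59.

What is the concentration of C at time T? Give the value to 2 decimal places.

C at T = 32.46

RK4 with dt=0.01: 459 steps to T=4.59. Trajectory (selected grid times):
t=0.00: A=14.97 C=26.63 D=26.28
t=0.51: A=16.10 C=27.24 D=26.91
t=1.02: A=17.23 C=27.86 D=27.55
t=1.53: A=18.37 C=28.49 D=28.19
t=2.04: A=19.51 C=29.13 D=28.84
t=2.55: A=20.66 C=29.78 D=29.50
t=3.06: A=21.81 C=30.44 D=30.16
t=3.57: A=22.97 C=31.10 D=30.83
t=4.08: A=24.14 C=31.78 D=31.51
t=4.59: A=25.31 C=32.46 D=32.19
Read off C at T=4.59: 32.46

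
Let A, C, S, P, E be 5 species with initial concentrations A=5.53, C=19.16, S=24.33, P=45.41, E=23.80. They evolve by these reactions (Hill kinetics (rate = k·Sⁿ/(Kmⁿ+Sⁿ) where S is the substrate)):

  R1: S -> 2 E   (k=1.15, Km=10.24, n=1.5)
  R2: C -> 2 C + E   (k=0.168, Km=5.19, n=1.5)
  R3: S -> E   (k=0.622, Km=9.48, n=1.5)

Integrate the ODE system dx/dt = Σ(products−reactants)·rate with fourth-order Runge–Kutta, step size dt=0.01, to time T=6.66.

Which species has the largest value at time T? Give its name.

RK4 with dt=0.01: 666 steps to T=6.66. Trajectory (selected grid times):
t=0.00: A=5.53 C=19.16 S=24.33 P=45.41 E=23.80
t=0.74: A=5.53 C=19.27 S=23.30 P=45.41 E=25.60
t=1.48: A=5.53 C=19.38 S=22.28 P=45.41 E=27.38
t=2.22: A=5.53 C=19.49 S=21.28 P=45.41 E=29.14
t=2.96: A=5.53 C=19.60 S=20.30 P=45.41 E=30.86
t=3.70: A=5.53 C=19.71 S=19.33 P=45.41 E=32.56
t=4.44: A=5.53 C=19.82 S=18.38 P=45.41 E=34.22
t=5.18: A=5.53 C=19.93 S=17.46 P=45.41 E=35.85
t=5.92: A=5.53 C=20.04 S=16.55 P=45.41 E=37.45
t=6.66: A=5.53 C=20.15 S=15.67 P=45.41 E=39.01
At T=6.66: A=5.53 C=20.15 S=15.67 P=45.41 E=39.01; the largest is P.

Dominant species at T: P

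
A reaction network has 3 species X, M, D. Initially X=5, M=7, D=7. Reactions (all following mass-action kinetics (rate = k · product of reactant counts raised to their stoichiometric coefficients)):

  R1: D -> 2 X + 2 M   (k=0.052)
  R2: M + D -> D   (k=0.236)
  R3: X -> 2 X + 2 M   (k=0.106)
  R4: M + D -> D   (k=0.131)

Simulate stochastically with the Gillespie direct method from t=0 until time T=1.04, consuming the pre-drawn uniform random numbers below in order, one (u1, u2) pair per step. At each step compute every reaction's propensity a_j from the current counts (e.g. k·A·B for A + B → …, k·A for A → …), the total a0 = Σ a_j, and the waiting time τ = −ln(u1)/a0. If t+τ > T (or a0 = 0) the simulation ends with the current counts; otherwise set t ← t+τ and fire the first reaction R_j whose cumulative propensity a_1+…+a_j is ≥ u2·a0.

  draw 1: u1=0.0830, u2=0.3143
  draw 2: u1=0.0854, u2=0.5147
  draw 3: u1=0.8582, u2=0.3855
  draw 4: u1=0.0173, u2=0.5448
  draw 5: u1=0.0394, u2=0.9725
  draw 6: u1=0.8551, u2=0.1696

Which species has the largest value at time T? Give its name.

Dominant species at T: D

t=0.000: X=5 M=7 D=7
Draw 1: a1=0.364, a2=11.564, a3=0.530, a4=6.419, a0=18.877; τ=−ln(0.0830)/18.877=0.132 → t=0.132; u2·a0=0.3143·18.877=5.933; a1=0.364 < 5.933 ≤ a1+a2=11.928 → R2 fires; X=5 M=6 D=7
Draw 2: a1=0.364, a2=9.912, a3=0.530, a4=5.502, a0=16.308; τ=−ln(0.0854)/16.308=0.151 → t=0.283; u2·a0=0.5147·16.308=8.394; a1=0.364 < 8.394 ≤ a1+a2=10.276 → R2 fires; X=5 M=5 D=7
Draw 3: a1=0.364, a2=8.260, a3=0.530, a4=4.585, a0=13.739; τ=−ln(0.8582)/13.739=0.011 → t=0.294; u2·a0=0.3855·13.739=5.296; a1=0.364 < 5.296 ≤ a1+a2=8.624 → R2 fires; X=5 M=4 D=7
Draw 4: a1=0.364, a2=6.608, a3=0.530, a4=3.668, a0=11.170; τ=−ln(0.0173)/11.170=0.363 → t=0.657; u2·a0=0.5448·11.170=6.085; a1=0.364 < 6.085 ≤ a1+a2=6.972 → R2 fires; X=5 M=3 D=7
Draw 5: a1=0.364, a2=4.956, a3=0.530, a4=2.751, a0=8.601; τ=−ln(0.0394)/8.601=0.376 → t=1.033; u2·a0=0.9725·8.601=8.364; a1+…+a3=5.850 < 8.364 ≤ a1+…+a4=8.601 → R4 fires; X=5 M=2 D=7
Draw 6: a1=0.364, a2=3.304, a3=0.530, a4=1.834, a0=6.032; τ=−ln(0.8551)/6.032=0.026 → t=1.059 > T=1.04: stop.
At T=1.04: X=5 M=2 D=7; the largest is D.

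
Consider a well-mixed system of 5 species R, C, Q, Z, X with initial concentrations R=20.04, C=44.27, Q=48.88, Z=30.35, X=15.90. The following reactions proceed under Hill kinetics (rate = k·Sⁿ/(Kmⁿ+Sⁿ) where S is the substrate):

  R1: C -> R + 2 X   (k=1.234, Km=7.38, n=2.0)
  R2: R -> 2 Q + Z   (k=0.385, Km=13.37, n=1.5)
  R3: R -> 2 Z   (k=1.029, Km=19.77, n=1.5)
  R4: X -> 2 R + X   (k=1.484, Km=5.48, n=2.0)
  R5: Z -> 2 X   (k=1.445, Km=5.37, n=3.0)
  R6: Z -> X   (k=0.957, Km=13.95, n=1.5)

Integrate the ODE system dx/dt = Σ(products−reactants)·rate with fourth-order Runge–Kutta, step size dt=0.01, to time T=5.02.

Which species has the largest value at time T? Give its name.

RK4 with dt=0.01: 502 steps to T=5.02. Trajectory (selected grid times):
t=0.00: R=20.04 C=44.27 Q=48.88 Z=30.35 X=15.90
t=0.56: R=21.78 C=43.60 Q=49.17 Z=29.88 X=19.26
t=1.12: R=23.54 C=42.93 Q=49.46 Z=29.45 X=22.62
t=1.67: R=25.28 C=42.27 Q=49.76 Z=29.07 X=25.91
t=2.23: R=27.04 C=41.60 Q=50.08 Z=28.72 X=29.26
t=2.79: R=28.80 C=40.93 Q=50.40 Z=28.40 X=32.61
t=3.35: R=30.55 C=40.26 Q=50.73 Z=28.11 X=35.95
t=3.90: R=32.26 C=39.60 Q=51.07 Z=27.85 X=39.23
t=4.46: R=34.00 C=38.93 Q=51.41 Z=27.62 X=42.57
t=5.02: R=35.72 C=38.27 Q=51.76 Z=27.40 X=45.90
At T=5.02: R=35.72 C=38.27 Q=51.76 Z=27.40 X=45.90; the largest is Q.

Dominant species at T: Q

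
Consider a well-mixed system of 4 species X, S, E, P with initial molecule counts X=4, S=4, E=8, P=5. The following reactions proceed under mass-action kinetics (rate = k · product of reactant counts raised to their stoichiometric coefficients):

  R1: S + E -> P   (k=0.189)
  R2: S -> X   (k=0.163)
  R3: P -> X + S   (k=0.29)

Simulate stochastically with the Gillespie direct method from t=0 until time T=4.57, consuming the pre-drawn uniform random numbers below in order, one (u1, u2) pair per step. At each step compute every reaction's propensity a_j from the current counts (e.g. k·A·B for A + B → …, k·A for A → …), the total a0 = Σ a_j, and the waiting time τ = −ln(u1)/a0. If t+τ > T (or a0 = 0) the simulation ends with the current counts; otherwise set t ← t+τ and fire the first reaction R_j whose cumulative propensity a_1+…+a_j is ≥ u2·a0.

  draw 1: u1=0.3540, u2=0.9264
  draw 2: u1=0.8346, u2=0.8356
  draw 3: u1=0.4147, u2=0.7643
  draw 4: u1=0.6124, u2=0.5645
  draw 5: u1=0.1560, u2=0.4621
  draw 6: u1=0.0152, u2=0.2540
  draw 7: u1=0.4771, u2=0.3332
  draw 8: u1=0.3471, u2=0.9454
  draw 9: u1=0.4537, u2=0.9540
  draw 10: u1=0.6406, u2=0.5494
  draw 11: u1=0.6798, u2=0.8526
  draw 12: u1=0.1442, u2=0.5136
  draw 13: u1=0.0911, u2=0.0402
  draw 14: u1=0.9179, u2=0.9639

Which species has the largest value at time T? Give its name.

Dominant species at T: X

t=0.000: X=4 S=4 E=8 P=5
Draw 1: a1=6.048, a2=0.652, a3=1.450, a0=8.150; τ=−ln(0.3540)/8.150=0.127 → t=0.127; u2·a0=0.9264·8.150=7.550; a1+a2=6.700 < 7.550 ≤ a1+…+a3=8.150 → R3 fires; X=5 S=5 E=8 P=4
Draw 2: a1=7.560, a2=0.815, a3=1.160, a0=9.535; τ=−ln(0.8346)/9.535=0.019 → t=0.146; u2·a0=0.8356·9.535=7.967; a1=7.560 < 7.967 ≤ a1+a2=8.375 → R2 fires; X=6 S=4 E=8 P=4
Draw 3: a1=6.048, a2=0.652, a3=1.160, a0=7.860; τ=−ln(0.4147)/7.860=0.112 → t=0.258; u2·a0=0.7643·7.860=6.007 ≤ a1=6.048 → R1 fires; X=6 S=3 E=7 P=5
Draw 4: a1=3.969, a2=0.489, a3=1.450, a0=5.908; τ=−ln(0.6124)/5.908=0.083 → t=0.341; u2·a0=0.5645·5.908=3.335 ≤ a1=3.969 → R1 fires; X=6 S=2 E=6 P=6
Draw 5: a1=2.268, a2=0.326, a3=1.740, a0=4.334; τ=−ln(0.1560)/4.334=0.429 → t=0.770; u2·a0=0.4621·4.334=2.003 ≤ a1=2.268 → R1 fires; X=6 S=1 E=5 P=7
Draw 6: a1=0.945, a2=0.163, a3=2.030, a0=3.138; τ=−ln(0.0152)/3.138=1.334 → t=2.104; u2·a0=0.2540·3.138=0.797 ≤ a1=0.945 → R1 fires; X=6 S=0 E=4 P=8
Draw 7: a1=0.000, a2=0.000, a3=2.320, a0=2.320; τ=−ln(0.4771)/2.320=0.319 → t=2.423; u2·a0=0.3332·2.320=0.773; a1+a2=0.000 < 0.773 ≤ a1+…+a3=2.320 → R3 fires; X=7 S=1 E=4 P=7
Draw 8: a1=0.756, a2=0.163, a3=2.030, a0=2.949; τ=−ln(0.3471)/2.949=0.359 → t=2.782; u2·a0=0.9454·2.949=2.788; a1+a2=0.919 < 2.788 ≤ a1+…+a3=2.949 → R3 fires; X=8 S=2 E=4 P=6
Draw 9: a1=1.512, a2=0.326, a3=1.740, a0=3.578; τ=−ln(0.4537)/3.578=0.221 → t=3.003; u2·a0=0.9540·3.578=3.413; a1+a2=1.838 < 3.413 ≤ a1+…+a3=3.578 → R3 fires; X=9 S=3 E=4 P=5
Draw 10: a1=2.268, a2=0.489, a3=1.450, a0=4.207; τ=−ln(0.6406)/4.207=0.106 → t=3.109; u2·a0=0.5494·4.207=2.311; a1=2.268 < 2.311 ≤ a1+a2=2.757 → R2 fires; X=10 S=2 E=4 P=5
Draw 11: a1=1.512, a2=0.326, a3=1.450, a0=3.288; τ=−ln(0.6798)/3.288=0.117 → t=3.226; u2·a0=0.8526·3.288=2.803; a1+a2=1.838 < 2.803 ≤ a1+…+a3=3.288 → R3 fires; X=11 S=3 E=4 P=4
Draw 12: a1=2.268, a2=0.489, a3=1.160, a0=3.917; τ=−ln(0.1442)/3.917=0.494 → t=3.720; u2·a0=0.5136·3.917=2.012 ≤ a1=2.268 → R1 fires; X=11 S=2 E=3 P=5
Draw 13: a1=1.134, a2=0.326, a3=1.450, a0=2.910; τ=−ln(0.0911)/2.910=0.823 → t=4.544; u2·a0=0.0402·2.910=0.117 ≤ a1=1.134 → R1 fires; X=11 S=1 E=2 P=6
Draw 14: a1=0.378, a2=0.163, a3=1.740, a0=2.281; τ=−ln(0.9179)/2.281=0.038 → t=4.581 > T=4.57: stop.
At T=4.57: X=11 S=1 E=2 P=6; the largest is X.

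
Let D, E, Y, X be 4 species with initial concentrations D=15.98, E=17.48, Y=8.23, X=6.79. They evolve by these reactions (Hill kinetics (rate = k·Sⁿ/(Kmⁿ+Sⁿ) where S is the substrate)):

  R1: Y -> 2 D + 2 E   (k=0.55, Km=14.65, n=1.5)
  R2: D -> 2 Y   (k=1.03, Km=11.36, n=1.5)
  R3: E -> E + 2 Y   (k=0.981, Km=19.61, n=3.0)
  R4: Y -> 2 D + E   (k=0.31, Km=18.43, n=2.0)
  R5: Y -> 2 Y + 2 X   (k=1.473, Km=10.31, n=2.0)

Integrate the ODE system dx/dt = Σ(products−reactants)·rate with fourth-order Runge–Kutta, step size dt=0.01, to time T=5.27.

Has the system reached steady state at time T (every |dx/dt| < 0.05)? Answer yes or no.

RK4 with dt=0.01: 527 steps to T=5.27. Trajectory (selected grid times):
t=0.00: D=15.98 E=17.48 Y=8.23 X=6.79
t=0.59: D=15.88 E=17.72 Y=9.71 X=7.54
t=1.17: D=15.84 E=18.01 Y=11.21 X=8.40
t=1.76: D=15.84 E=18.34 Y=12.79 X=9.40
t=2.34: D=15.90 E=18.70 Y=14.38 X=10.49
t=2.93: D=16.00 E=19.11 Y=16.04 X=11.68
t=3.51: D=16.14 E=19.55 Y=17.71 X=12.92
t=4.10: D=16.32 E=20.02 Y=19.44 X=14.25
t=4.68: D=16.54 E=20.51 Y=21.18 X=15.61
t=5.27: D=16.79 E=21.04 Y=22.98 X=17.03
Rates at T: R1=0.3645, R2=0.6616, R3=0.5422, R4=0.1887, R5=1.2262
dx/dt at T (Σ net stoichiometry × rate): D=+0.4447, E=+0.9176, Y=+3.0806, X=+2.4524
Largest |dx/dt| is |+3.0806| (Y) ≥ 0.05 → not steady.

Steady state at T: no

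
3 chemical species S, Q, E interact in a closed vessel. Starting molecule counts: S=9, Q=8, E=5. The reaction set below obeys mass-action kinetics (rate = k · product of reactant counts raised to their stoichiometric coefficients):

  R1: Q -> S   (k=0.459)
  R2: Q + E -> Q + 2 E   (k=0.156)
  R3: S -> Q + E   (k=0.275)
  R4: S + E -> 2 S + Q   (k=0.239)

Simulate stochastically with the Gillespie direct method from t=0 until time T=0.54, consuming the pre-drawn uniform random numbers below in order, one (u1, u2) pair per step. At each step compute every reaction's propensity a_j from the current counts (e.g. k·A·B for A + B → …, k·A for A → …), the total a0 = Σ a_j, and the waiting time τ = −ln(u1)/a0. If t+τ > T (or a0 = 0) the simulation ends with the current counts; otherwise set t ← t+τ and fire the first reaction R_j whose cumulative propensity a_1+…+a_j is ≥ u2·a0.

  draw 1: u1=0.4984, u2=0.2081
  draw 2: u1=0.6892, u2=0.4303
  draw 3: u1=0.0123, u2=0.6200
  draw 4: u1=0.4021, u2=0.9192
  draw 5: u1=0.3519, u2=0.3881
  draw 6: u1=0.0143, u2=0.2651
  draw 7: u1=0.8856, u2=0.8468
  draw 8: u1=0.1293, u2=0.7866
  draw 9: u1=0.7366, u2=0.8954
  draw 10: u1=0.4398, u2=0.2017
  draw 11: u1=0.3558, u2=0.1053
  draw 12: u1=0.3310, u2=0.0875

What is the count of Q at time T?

Q at T = 12

t=0.000: S=9 Q=8 E=5
Draw 1: a1=3.672, a2=6.240, a3=2.475, a4=10.755, a0=23.142; τ=−ln(0.4984)/23.142=0.030 → t=0.030; u2·a0=0.2081·23.142=4.816; a1=3.672 < 4.816 ≤ a1+a2=9.912 → R2 fires; S=9 Q=8 E=6
Draw 2: a1=3.672, a2=7.488, a3=2.475, a4=12.906, a0=26.541; τ=−ln(0.6892)/26.541=0.014 → t=0.044; u2·a0=0.4303·26.541=11.421; a1+a2=11.160 < 11.421 ≤ a1+…+a3=13.635 → R3 fires; S=8 Q=9 E=7
Draw 3: a1=4.131, a2=9.828, a3=2.200, a4=13.384, a0=29.543; τ=−ln(0.0123)/29.543=0.149 → t=0.193; u2·a0=0.6200·29.543=18.317; a1+…+a3=16.159 < 18.317 ≤ a1+…+a4=29.543 → R4 fires; S=9 Q=10 E=6
Draw 4: a1=4.590, a2=9.360, a3=2.475, a4=12.906, a0=29.331; τ=−ln(0.4021)/29.331=0.031 → t=0.224; u2·a0=0.9192·29.331=26.961; a1+…+a3=16.425 < 26.961 ≤ a1+…+a4=29.331 → R4 fires; S=10 Q=11 E=5
Draw 5: a1=5.049, a2=8.580, a3=2.750, a4=11.950, a0=28.329; τ=−ln(0.3519)/28.329=0.037 → t=0.261; u2·a0=0.3881·28.329=10.994; a1=5.049 < 10.994 ≤ a1+a2=13.629 → R2 fires; S=10 Q=11 E=6
Draw 6: a1=5.049, a2=10.296, a3=2.750, a4=14.340, a0=32.435; τ=−ln(0.0143)/32.435=0.131 → t=0.392; u2·a0=0.2651·32.435=8.599; a1=5.049 < 8.599 ≤ a1+a2=15.345 → R2 fires; S=10 Q=11 E=7
Draw 7: a1=5.049, a2=12.012, a3=2.750, a4=16.730, a0=36.541; τ=−ln(0.8856)/36.541=0.003 → t=0.395; u2·a0=0.8468·36.541=30.943; a1+…+a3=19.811 < 30.943 ≤ a1+…+a4=36.541 → R4 fires; S=11 Q=12 E=6
Draw 8: a1=5.508, a2=11.232, a3=3.025, a4=15.774, a0=35.539; τ=−ln(0.1293)/35.539=0.058 → t=0.453; u2·a0=0.7866·35.539=27.955; a1+…+a3=19.765 < 27.955 ≤ a1+…+a4=35.539 → R4 fires; S=12 Q=13 E=5
Draw 9: a1=5.967, a2=10.140, a3=3.300, a4=14.340, a0=33.747; τ=−ln(0.7366)/33.747=0.009 → t=0.462; u2·a0=0.8954·33.747=30.217; a1+…+a3=19.407 < 30.217 ≤ a1+…+a4=33.747 → R4 fires; S=13 Q=14 E=4
Draw 10: a1=6.426, a2=8.736, a3=3.575, a4=12.428, a0=31.165; τ=−ln(0.4398)/31.165=0.026 → t=0.488; u2·a0=0.2017·31.165=6.286 ≤ a1=6.426 → R1 fires; S=14 Q=13 E=4
Draw 11: a1=5.967, a2=8.112, a3=3.850, a4=13.384, a0=31.313; τ=−ln(0.3558)/31.313=0.033 → t=0.521; u2·a0=0.1053·31.313=3.297 ≤ a1=5.967 → R1 fires; S=15 Q=12 E=4
Draw 12: a1=5.508, a2=7.488, a3=4.125, a4=14.340, a0=31.461; τ=−ln(0.3310)/31.461=0.035 → t=0.556 > T=0.54: stop.
Read off Q at T=0.54: 12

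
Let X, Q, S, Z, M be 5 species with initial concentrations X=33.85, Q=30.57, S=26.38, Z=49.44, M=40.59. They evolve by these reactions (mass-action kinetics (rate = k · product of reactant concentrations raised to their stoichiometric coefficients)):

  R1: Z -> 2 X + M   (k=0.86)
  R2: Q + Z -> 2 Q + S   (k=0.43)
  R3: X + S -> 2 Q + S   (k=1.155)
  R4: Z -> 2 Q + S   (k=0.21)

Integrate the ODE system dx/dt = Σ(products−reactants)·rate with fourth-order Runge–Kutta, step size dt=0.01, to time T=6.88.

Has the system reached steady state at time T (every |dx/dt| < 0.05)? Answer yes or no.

RK4 with dt=0.01: 688 steps to T=6.88. Trajectory (selected grid times):
t=0.00: X=33.85 Q=30.57 S=26.38 Z=49.44 M=40.59
t=0.76: X=0.00 Q=151.48 S=74.66 Z=0.00 M=41.75
t=1.53: X=0.00 Q=151.48 S=74.66 Z=0.00 M=41.75
t=2.29: X=0.00 Q=151.48 S=74.66 Z=0.00 M=41.75
t=3.06: X=0.00 Q=151.48 S=74.66 Z=0.00 M=41.75
t=3.82: X=0.00 Q=151.48 S=74.66 Z=0.00 M=41.75
t=4.59: X=0.00 Q=151.48 S=74.66 Z=0.00 M=41.75
t=5.35: X=0.00 Q=151.48 S=74.66 Z=0.00 M=41.75
t=6.12: X=0.00 Q=151.48 S=74.66 Z=0.00 M=41.75
t=6.88: X=0.00 Q=151.48 S=74.66 Z=0.00 M=41.75
Rates at T: R1=0.0000, R2=0.0000, R3=0.0000, R4=0.0000
dx/dt at T (Σ net stoichiometry × rate): X=-0.0000, Q=+0.0000, S=+0.0000, Z=-0.0000, M=+0.0000
Largest |dx/dt| is |+0.0000| (Q) < 0.05 → steady.

Steady state at T: yes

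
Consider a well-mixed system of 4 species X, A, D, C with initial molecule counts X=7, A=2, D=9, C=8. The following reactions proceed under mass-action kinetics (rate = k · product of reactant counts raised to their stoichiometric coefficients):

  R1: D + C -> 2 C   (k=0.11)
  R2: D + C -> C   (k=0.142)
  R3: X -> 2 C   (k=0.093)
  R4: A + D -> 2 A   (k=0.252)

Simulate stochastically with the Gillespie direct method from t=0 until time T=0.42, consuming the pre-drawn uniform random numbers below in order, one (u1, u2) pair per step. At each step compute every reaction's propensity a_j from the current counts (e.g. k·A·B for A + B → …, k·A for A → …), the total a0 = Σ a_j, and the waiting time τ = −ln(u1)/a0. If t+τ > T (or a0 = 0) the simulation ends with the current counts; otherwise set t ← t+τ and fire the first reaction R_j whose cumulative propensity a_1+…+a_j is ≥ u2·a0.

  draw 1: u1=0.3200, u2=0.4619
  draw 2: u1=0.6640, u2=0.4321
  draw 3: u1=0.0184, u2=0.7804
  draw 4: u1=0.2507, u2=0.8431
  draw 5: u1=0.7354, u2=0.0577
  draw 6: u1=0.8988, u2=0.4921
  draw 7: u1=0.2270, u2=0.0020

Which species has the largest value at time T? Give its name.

Dominant species at T: C

t=0.000: X=7 A=2 D=9 C=8
Draw 1: a1=7.920, a2=10.224, a3=0.651, a4=4.536, a0=23.331; τ=−ln(0.3200)/23.331=0.049 → t=0.049; u2·a0=0.4619·23.331=10.777; a1=7.920 < 10.777 ≤ a1+a2=18.144 → R2 fires; X=7 A=2 D=8 C=8
Draw 2: a1=7.040, a2=9.088, a3=0.651, a4=4.032, a0=20.811; τ=−ln(0.6640)/20.811=0.020 → t=0.069; u2·a0=0.4321·20.811=8.992; a1=7.040 < 8.992 ≤ a1+a2=16.128 → R2 fires; X=7 A=2 D=7 C=8
Draw 3: a1=6.160, a2=7.952, a3=0.651, a4=3.528, a0=18.291; τ=−ln(0.0184)/18.291=0.218 → t=0.287; u2·a0=0.7804·18.291=14.274; a1+a2=14.112 < 14.274 ≤ a1+…+a3=14.763 → R3 fires; X=6 A=2 D=7 C=10
Draw 4: a1=7.700, a2=9.940, a3=0.558, a4=3.528, a0=21.726; τ=−ln(0.2507)/21.726=0.064 → t=0.351; u2·a0=0.8431·21.726=18.317; a1+…+a3=18.198 < 18.317 ≤ a1+…+a4=21.726 → R4 fires; X=6 A=3 D=6 C=10
Draw 5: a1=6.600, a2=8.520, a3=0.558, a4=4.536, a0=20.214; τ=−ln(0.7354)/20.214=0.015 → t=0.366; u2·a0=0.0577·20.214=1.166 ≤ a1=6.600 → R1 fires; X=6 A=3 D=5 C=11
Draw 6: a1=6.050, a2=7.810, a3=0.558, a4=3.780, a0=18.198; τ=−ln(0.8988)/18.198=0.006 → t=0.372; u2·a0=0.4921·18.198=8.955; a1=6.050 < 8.955 ≤ a1+a2=13.860 → R2 fires; X=6 A=3 D=4 C=11
Draw 7: a1=4.840, a2=6.248, a3=0.558, a4=3.024, a0=14.670; τ=−ln(0.2270)/14.670=0.101 → t=0.473 > T=0.42: stop.
At T=0.42: X=6 A=3 D=4 C=11; the largest is C.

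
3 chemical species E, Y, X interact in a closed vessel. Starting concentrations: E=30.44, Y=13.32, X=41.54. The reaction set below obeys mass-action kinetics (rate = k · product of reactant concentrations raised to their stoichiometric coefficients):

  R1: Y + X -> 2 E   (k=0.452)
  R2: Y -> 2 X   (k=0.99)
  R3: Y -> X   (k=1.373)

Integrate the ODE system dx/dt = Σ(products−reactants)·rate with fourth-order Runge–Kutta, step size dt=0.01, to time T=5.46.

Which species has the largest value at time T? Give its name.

RK4 with dt=0.01: 546 steps to T=5.46. Trajectory (selected grid times):
t=0.00: E=30.44 Y=13.32 X=41.54
t=0.61: E=53.75 Y=0.00 X=32.24
t=1.21: E=53.75 Y=0.00 X=32.24
t=1.82: E=53.75 Y=0.00 X=32.24
t=2.43: E=53.75 Y=0.00 X=32.24
t=3.03: E=53.75 Y=0.00 X=32.24
t=3.64: E=53.75 Y=0.00 X=32.24
t=4.25: E=53.75 Y=0.00 X=32.24
t=4.85: E=53.75 Y=0.00 X=32.24
t=5.46: E=53.75 Y=0.00 X=32.24
At T=5.46: E=53.75 Y=0.00 X=32.24; the largest is E.

Dominant species at T: E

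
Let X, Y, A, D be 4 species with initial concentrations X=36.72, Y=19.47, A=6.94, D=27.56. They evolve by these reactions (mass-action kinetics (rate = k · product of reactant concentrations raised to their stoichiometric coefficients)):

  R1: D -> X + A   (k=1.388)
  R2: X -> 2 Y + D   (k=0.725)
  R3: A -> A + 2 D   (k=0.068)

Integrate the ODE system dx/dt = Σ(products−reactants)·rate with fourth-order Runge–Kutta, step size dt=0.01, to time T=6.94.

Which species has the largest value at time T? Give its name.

Dominant species at T: Y

RK4 with dt=0.01: 694 steps to T=6.94. Trajectory (selected grid times):
t=0.00: X=36.72 Y=19.47 A=6.94 D=27.56
t=0.77: X=41.75 Y=63.79 A=34.13 D=24.71
t=1.54: X=44.81 Y=112.08 A=61.34 D=26.62
t=2.31: X=49.03 Y=164.31 A=91.67 D=30.38
t=3.08: X=55.18 Y=222.28 A=126.80 D=35.62
t=3.86: X=63.83 Y=289.33 A=168.98 D=42.59
t=4.63: X=75.22 Y=366.66 A=219.04 D=51.44
t=5.40: X=90.01 Y=458.56 A=279.77 D=62.66
t=6.17: X=108.93 Y=569.19 A=354.01 D=76.80
t=6.94: X=132.88 Y=703.67 A=445.20 D=94.52
At T=6.94: X=132.88 Y=703.67 A=445.20 D=94.52; the largest is Y.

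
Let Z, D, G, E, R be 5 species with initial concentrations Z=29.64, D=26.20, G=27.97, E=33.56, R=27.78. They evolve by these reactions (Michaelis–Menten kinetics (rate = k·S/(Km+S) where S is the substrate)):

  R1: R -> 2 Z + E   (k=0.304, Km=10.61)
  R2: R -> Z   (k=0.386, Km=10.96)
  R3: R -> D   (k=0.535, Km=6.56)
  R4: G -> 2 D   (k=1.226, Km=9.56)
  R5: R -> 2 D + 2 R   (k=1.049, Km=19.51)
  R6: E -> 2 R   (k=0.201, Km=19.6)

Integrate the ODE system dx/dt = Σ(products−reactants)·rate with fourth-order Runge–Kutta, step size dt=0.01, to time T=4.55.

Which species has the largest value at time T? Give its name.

Dominant species at T: D

RK4 with dt=0.01: 455 steps to T=4.55. Trajectory (selected grid times):
t=0.00: Z=29.64 D=26.20 G=27.97 E=33.56 R=27.78
t=0.51: Z=30.01 D=27.98 G=27.51 E=33.61 R=27.75
t=1.01: Z=30.36 D=29.72 G=27.05 E=33.65 R=27.72
t=1.52: Z=30.73 D=31.49 G=26.59 E=33.70 R=27.69
t=2.02: Z=31.09 D=33.22 G=26.14 E=33.75 R=27.66
t=2.53: Z=31.45 D=34.98 G=25.68 E=33.79 R=27.63
t=3.03: Z=31.81 D=36.70 G=25.24 E=33.84 R=27.60
t=3.54: Z=32.17 D=38.46 G=24.79 E=33.89 R=27.57
t=4.04: Z=32.53 D=40.17 G=24.34 E=33.93 R=27.54
t=4.55: Z=32.90 D=41.91 G=23.90 E=33.98 R=27.51
At T=4.55: Z=32.90 D=41.91 G=23.90 E=33.98 R=27.51; the largest is D.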